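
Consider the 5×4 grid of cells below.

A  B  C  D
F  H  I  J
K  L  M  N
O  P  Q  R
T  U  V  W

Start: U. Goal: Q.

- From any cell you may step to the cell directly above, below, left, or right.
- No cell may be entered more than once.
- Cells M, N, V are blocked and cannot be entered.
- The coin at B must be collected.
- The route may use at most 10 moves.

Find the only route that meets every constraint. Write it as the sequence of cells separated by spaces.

U T O K F A B H L P Q

Any route must reach B and still end at Q within 10 moves, so the order of the required stops is forced.
Route from U: left 1 to T, up 4 to A, right 1 to B, down 3 to P, right 1 to Q — 10 moves in all.
Check: all required cells visited; 10 ≤ 10 moves.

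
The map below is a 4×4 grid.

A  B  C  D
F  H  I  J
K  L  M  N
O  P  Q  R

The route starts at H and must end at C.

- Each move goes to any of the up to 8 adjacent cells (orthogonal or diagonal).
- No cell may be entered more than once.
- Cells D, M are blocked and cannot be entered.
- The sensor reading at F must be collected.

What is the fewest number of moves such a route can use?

Any route passes through F somewhere between H and C. Summing Chebyshev distances along the two legs (H → F → C) gives a lower bound of 1 + 2 = 3 moves.
A route of 3 moves achieves this: H → F → B → C.
Since 3 matches the lower bound, it is optimal.

3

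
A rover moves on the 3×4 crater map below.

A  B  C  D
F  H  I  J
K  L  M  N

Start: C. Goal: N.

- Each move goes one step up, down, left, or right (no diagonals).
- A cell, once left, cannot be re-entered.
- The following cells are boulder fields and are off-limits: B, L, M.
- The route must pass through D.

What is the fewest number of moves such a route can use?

Any route passes through D somewhere between C and N. Summing Manhattan distances along the two legs (C → D → N) gives a lower bound of 1 + 2 = 3 moves.
A route of 3 moves achieves this: C → D → J → N.
Since 3 matches the lower bound, it is optimal.

3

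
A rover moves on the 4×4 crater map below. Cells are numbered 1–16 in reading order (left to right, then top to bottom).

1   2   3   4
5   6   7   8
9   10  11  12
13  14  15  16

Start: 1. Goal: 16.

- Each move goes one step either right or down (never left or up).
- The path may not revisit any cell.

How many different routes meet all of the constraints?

A right/down-only route from 1 to 16 makes exactly 3 down-moves and 3 right-moves in some order.
With no other constraints that would be C(6,3) = 20 routes.
That gives 20 routes.

20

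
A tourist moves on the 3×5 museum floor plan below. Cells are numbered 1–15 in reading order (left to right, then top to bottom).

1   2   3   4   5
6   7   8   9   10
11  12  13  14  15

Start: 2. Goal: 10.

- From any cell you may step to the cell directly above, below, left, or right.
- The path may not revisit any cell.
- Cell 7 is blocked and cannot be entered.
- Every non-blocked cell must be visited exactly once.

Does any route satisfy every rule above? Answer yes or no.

no

Colour the cells like a checkerboard: each orthogonal step flips colour, so a Hamiltonian route alternates colours. Here there are 7 cells of one colour and 7 of the other, with start on the same colour as the goal — the counts and endpoints can't be arranged into an alternating sequence of length 14, so no Hamiltonian route exists.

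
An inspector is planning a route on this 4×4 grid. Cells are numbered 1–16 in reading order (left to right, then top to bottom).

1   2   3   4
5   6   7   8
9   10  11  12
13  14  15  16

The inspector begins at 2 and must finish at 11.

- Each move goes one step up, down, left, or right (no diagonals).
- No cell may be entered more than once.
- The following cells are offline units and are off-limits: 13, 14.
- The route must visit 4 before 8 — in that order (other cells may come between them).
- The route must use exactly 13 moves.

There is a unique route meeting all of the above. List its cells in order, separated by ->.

The waypoints must appear in the order 4, 8, with no cell reused.
Route from 2: left to 1, 2× down (reaching 9), right to 10, up to 6, right to 7, up to 3, right to 4, 3× down (reaching 16), left to 15, up to 11 — 13 moves in all.
Check: order respected (4 at step 8, 8 at step 9); 13 moves as required.

2 -> 1 -> 5 -> 9 -> 10 -> 6 -> 7 -> 3 -> 4 -> 8 -> 12 -> 16 -> 15 -> 11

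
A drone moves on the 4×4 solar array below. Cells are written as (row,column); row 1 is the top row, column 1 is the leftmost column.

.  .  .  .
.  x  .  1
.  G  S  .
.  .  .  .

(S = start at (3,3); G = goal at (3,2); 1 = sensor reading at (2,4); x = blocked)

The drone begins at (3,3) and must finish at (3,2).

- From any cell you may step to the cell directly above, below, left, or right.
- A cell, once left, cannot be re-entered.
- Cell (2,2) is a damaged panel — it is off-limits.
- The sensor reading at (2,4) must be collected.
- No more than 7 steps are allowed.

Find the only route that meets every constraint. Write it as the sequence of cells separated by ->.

The 7-move cap with required stops at (2,4) leaves no slack for detours.
Route from (3,3): up to (2,3), right to (2,4), 2× down (reaching (4,4)), 2× left (reaching (4,2)), up to (3,2) — 7 moves in all.
Check: all required cells visited; 7 ≤ 7 moves.

(3,3) -> (2,3) -> (2,4) -> (3,4) -> (4,4) -> (4,3) -> (4,2) -> (3,2)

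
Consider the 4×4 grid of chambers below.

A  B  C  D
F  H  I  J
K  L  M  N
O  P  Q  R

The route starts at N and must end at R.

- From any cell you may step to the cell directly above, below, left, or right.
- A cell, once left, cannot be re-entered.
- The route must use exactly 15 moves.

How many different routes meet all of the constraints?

6

Need simple routes of exactly 15 moves from N to R (Manhattan distance 1, so 7 moves are spent on a detour and 7 undoing it).
Enumerating: N J D C I M L H B A F K O P Q R | N J D C I H B A F K O P L M Q R | N J D C B A F K O P L H I M Q R | N J D C B A F H I M L K O P Q R | N M I J D C B A F H L K O P Q R | N M L H I J D C B A F K O P Q R.
That gives 6 routes.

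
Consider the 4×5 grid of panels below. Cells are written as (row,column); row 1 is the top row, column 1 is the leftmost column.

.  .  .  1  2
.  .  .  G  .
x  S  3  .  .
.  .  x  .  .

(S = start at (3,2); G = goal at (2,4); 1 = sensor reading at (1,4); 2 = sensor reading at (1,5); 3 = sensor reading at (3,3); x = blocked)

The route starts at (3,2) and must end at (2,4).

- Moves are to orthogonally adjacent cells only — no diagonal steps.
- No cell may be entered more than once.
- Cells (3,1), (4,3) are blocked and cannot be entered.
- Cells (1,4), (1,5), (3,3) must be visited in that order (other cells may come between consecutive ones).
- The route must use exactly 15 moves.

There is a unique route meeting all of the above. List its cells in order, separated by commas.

The waypoints must appear in the order (1,4), (1,5), (3,3), with no cell reused.
Route from (3,2): up 1 to (2,2), left 1 to (2,1), up 1 to (1,1), right 4 to (1,5), down 3 to (4,5), left 1 to (4,4), up 1 to (3,4), left 1 to (3,3), up 1 to (2,3), right 1 to (2,4) — 15 moves in all.
Check: order respected (1 at step 6, 2 at step 7, 3 at step 13); 15 moves as required.

(3,2), (2,2), (2,1), (1,1), (1,2), (1,3), (1,4), (1,5), (2,5), (3,5), (4,5), (4,4), (3,4), (3,3), (2,3), (2,4)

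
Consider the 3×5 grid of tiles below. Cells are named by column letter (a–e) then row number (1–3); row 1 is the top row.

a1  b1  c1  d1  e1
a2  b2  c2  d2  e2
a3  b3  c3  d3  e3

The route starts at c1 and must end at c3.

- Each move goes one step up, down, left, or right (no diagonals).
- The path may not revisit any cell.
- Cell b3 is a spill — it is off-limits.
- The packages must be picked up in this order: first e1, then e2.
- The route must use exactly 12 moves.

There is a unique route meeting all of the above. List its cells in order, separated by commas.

c1, b1, a1, a2, b2, c2, d2, d1, e1, e2, e3, d3, c3

The waypoints must appear in the order e1, e2, with no cell reused.
Route from c1: 2× left (reaching a1), down to a2, 3× right (reaching d2), up to d1, right to e1, 2× down (reaching e3), 2× left (reaching c3) — 12 moves in all.
Check: order respected (e1 at step 8, e2 at step 9); 12 moves as required.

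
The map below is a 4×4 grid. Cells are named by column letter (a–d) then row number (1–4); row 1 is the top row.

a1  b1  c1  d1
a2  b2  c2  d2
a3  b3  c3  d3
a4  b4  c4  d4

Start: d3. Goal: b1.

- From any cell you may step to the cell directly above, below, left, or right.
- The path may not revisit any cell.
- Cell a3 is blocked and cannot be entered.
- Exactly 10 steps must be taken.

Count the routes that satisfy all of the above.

8

Need simple routes of exactly 10 moves from d3 to b1 (Manhattan distance 4, so 3 moves are spent on a detour and 3 undoing it).
Enumerating: d3 d2 d1 c1 c2 c3 c4 b4 b3 b2 b1 | d3 d2 d1 c1 c2 c3 b3 b2 a2 a1 b1 | d3 d2 c2 c3 c4 b4 b3 b2 a2 a1 b1 | d3 d4 c4 c3 b3 b2 c2 d2 d1 c1 b1 | d3 d4 c4 b4 b3 b2 c2 d2 d1 c1 b1 | d3 d4 c4 b4 b3 c3 c2 b2 a2 a1 b1 | d3 d4 c4 b4 b3 c3 c2 d2 d1 c1 b1 | d3 c3 c4 b4 b3 b2 c2 d2 d1 c1 b1.
That gives 8 routes.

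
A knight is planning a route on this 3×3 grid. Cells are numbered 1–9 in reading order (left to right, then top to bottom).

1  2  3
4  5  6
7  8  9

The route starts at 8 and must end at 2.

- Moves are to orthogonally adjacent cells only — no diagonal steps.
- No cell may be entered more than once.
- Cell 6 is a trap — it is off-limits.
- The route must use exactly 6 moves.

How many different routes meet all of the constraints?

0

Need simple routes of exactly 6 moves from 8 to 2 (Manhattan distance 2, so 2 moves are spent on a detour and 2 undoing it).
No route satisfies every constraint, so the count is 0.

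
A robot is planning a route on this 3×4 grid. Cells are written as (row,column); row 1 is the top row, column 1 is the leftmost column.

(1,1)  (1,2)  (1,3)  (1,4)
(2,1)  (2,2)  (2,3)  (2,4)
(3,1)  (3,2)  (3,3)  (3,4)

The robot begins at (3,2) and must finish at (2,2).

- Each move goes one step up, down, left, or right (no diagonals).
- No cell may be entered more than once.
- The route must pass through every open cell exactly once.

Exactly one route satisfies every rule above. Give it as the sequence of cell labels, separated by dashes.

Need to visit all 12 open cells exactly once, starting at (3,2) and ending at (2,2).
Route from (3,2): left 1 to (3,1), up 2 to (1,1), right 3 to (1,4), down 2 to (3,4), left 1 to (3,3), up 1 to (2,3), left 1 to (2,2) — 11 moves in all.
Check: all 12 open cells covered.

(3,2) - (3,1) - (2,1) - (1,1) - (1,2) - (1,3) - (1,4) - (2,4) - (3,4) - (3,3) - (2,3) - (2,2)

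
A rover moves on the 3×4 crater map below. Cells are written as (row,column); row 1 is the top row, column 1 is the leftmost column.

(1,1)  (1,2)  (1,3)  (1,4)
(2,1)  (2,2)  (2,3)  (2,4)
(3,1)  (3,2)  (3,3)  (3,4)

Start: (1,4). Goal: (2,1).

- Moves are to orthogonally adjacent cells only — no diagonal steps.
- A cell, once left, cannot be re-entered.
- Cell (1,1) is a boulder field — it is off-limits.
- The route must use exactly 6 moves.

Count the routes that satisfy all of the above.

11

Need simple routes of exactly 6 moves from (1,4) to (2,1) (Manhattan distance 4, so 1 moves are spent on a detour and 1 undoing it).
Branch systematically from the start, pruning whenever the remaining move budget drops below the Manhattan distance to (2,1) or differs from it in parity. Grouping the completions by first move — via (2,4): 7; via (1,3): 4 — and summing: 7 + 4 = 11.
That gives 11 routes.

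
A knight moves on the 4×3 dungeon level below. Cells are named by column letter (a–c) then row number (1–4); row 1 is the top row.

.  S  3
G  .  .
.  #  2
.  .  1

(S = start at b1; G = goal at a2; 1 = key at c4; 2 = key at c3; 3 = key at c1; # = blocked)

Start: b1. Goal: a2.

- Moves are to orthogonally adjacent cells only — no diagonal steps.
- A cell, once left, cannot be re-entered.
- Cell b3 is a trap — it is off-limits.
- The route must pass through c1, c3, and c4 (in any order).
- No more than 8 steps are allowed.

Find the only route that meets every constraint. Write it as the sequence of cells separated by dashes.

The budget equals the shortest possible length, so every move has to be on a shortest route through the required cells.
Route from b1: right to c1, 3× down (reaching c4), 2× left (reaching a4), 2× up (reaching a2) — 8 moves in all.
Check: all required cells visited; 8 ≤ 8 moves.

b1 - c1 - c2 - c3 - c4 - b4 - a4 - a3 - a2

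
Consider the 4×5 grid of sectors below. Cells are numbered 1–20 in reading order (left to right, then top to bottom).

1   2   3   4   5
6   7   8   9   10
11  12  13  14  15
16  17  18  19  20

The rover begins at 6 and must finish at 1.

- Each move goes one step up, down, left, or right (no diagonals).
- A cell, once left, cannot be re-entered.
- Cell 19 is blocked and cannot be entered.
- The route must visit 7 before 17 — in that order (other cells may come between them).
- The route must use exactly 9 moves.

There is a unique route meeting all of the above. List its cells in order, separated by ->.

The waypoints must appear in the order 7, 17, with no cell reused.
Route from 6: right 1 to 7, down 2 to 17, right 1 to 18, up 3 to 3, left 2 to 1 — 9 moves in all.
Check: order respected (7 at step 1, 17 at step 3); 9 moves as required.

6 -> 7 -> 12 -> 17 -> 18 -> 13 -> 8 -> 3 -> 2 -> 1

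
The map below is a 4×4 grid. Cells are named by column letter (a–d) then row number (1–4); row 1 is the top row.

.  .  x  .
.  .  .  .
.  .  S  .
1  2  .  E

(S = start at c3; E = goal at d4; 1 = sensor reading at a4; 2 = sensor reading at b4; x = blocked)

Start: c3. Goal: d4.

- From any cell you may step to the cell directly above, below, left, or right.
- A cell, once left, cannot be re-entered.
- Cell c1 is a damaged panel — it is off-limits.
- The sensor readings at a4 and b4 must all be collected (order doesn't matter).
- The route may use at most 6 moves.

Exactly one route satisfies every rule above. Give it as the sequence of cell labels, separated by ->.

The budget equals the shortest possible length, so every move has to be on a shortest route through the required cells.
Route from c3: left 2 to a3, down 1 to a4, right 3 to d4 — 6 moves in all.
Check: all required cells visited; 6 ≤ 6 moves.

c3 -> b3 -> a3 -> a4 -> b4 -> c4 -> d4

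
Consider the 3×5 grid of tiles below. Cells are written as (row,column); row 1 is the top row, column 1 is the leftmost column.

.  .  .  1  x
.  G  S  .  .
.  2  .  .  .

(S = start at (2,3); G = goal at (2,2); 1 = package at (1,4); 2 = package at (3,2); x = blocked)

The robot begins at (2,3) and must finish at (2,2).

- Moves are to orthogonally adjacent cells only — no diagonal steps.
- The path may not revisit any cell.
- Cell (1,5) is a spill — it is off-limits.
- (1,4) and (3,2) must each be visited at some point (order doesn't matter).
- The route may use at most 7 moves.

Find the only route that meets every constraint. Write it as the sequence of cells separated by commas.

(2,3), (1,3), (1,4), (2,4), (3,4), (3,3), (3,2), (2,2)

Any route must reach (1,4) and (3,2) and still end at (2,2) within 7 moves, so the order of the required stops is forced.
Route from (2,3): up 1 to (1,3), right 1 to (1,4), down 2 to (3,4), left 2 to (3,2), up 1 to (2,2) — 7 moves in all.
Check: all required cells visited; 7 ≤ 7 moves.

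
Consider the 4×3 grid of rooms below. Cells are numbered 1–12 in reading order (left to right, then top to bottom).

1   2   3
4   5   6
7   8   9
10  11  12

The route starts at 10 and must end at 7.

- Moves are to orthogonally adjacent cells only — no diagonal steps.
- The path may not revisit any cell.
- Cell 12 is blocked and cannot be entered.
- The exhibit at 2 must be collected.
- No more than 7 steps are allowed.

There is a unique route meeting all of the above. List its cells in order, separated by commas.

10, 11, 8, 5, 2, 1, 4, 7

Any route must reach 2 and still end at 7 within 7 moves, so the order of the required stops is forced.
Route from 10: right to 11, 3× up (reaching 2), left to 1, 2× down (reaching 7) — 7 moves in all.
Check: all required cells visited; 7 ≤ 7 moves.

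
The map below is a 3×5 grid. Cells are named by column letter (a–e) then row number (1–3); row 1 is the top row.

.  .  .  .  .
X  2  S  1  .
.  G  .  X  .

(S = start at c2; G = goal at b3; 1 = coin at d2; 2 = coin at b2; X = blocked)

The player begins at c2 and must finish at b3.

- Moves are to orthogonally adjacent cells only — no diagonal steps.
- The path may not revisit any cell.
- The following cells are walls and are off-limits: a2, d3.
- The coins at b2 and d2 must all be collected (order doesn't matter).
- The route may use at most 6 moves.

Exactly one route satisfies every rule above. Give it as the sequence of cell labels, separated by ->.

The 6-move cap with required stops at b2, d2 leaves no slack for detours.
Route from c2: right 1 to d2, up 1 to d1, left 2 to b1, down 2 to b3 — 6 moves in all.
Check: all required cells visited; 6 ≤ 6 moves.

c2 -> d2 -> d1 -> c1 -> b1 -> b2 -> b3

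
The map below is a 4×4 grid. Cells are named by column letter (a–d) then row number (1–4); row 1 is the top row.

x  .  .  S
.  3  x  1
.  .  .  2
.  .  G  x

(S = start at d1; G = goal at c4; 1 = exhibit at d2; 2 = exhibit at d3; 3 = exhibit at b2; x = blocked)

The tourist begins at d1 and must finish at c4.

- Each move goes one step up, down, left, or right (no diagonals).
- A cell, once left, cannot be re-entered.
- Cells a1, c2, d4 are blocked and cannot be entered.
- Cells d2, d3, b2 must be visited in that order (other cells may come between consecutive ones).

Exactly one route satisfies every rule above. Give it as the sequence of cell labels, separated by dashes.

The waypoints must appear in the order d2, d3, b2, with no cell reused.
Route from d1: 2× down (reaching d3), 2× left (reaching b3), up to b2, left to a2, 2× down (reaching a4), 2× right (reaching c4) — 10 moves in all.
Check: order respected (1 at step 1, 2 at step 2, 3 at step 5).

d1 - d2 - d3 - c3 - b3 - b2 - a2 - a3 - a4 - b4 - c4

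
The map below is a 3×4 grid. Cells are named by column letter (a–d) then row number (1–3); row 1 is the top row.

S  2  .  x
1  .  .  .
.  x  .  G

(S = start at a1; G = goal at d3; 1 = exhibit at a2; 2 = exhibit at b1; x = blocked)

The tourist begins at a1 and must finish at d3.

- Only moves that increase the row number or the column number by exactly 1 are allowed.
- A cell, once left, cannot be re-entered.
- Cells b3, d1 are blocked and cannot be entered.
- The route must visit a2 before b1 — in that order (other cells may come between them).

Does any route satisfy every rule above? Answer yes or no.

no

b1 lies above a2, so going from a2 to b1 would need an upward move — but moves only go right/down, so a2 cannot be visited before b1.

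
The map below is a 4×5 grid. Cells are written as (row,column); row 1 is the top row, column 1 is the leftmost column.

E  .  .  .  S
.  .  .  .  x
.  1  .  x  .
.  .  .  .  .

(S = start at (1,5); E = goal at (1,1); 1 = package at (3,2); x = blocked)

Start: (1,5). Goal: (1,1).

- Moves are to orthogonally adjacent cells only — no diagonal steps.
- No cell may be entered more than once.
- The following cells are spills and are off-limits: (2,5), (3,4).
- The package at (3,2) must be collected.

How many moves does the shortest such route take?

Any route passes through (3,2) somewhere between (1,5) and (1,1). Summing Manhattan distances along the two legs ((1,5) → (3,2) → (1,1)) gives a lower bound of 5 + 3 = 8 moves.
A route of 8 moves achieves this: (1,5) → (1,4) → (2,4) → (2,3) → (3,3) → (3,2) → (2,2) → (1,2) → (1,1).
Since 8 matches the lower bound, it is optimal.

8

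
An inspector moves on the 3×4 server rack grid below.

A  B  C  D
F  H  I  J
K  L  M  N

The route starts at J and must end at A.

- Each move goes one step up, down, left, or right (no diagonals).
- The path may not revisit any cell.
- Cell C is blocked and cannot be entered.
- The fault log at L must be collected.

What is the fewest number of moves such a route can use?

Any route passes through L somewhere between J and A. Summing Manhattan distances along the two legs (J → L → A) gives a lower bound of 3 + 3 = 6 moves.
A route of 6 moves achieves this: J → N → M → L → H → B → A.
Since 6 matches the lower bound, it is optimal.

6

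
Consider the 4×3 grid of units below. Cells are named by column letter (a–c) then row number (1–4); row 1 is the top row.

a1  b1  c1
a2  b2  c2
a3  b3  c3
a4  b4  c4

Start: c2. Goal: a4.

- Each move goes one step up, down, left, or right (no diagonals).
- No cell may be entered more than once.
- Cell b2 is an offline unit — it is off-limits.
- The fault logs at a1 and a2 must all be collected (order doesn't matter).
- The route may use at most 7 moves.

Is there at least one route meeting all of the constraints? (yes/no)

One route that works: c2 → c1 → b1 → a1 → a2 → a3 → a4.

yes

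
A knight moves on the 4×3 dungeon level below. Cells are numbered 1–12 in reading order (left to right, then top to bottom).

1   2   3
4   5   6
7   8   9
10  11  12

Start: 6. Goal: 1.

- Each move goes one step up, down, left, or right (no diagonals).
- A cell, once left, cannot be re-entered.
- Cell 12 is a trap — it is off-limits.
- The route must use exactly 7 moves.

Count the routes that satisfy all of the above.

4

Need simple routes of exactly 7 moves from 6 to 1 (Manhattan distance 3, so 2 moves are spent on a detour and 2 undoing it).
Enumerating: 6 3 2 5 8 7 4 1 | 6 9 8 11 10 7 4 1 | 6 9 8 7 4 5 2 1 | 6 5 8 11 10 7 4 1.
That gives 4 routes.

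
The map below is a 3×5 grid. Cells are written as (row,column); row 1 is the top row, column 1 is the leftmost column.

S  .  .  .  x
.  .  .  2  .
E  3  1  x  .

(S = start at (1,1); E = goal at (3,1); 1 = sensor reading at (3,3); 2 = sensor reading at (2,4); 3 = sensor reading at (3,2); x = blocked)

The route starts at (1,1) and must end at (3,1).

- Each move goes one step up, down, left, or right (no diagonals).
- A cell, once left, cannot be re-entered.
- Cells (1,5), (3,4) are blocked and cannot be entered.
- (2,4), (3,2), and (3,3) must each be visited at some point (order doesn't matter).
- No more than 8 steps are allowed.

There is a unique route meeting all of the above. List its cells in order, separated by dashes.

Any route must reach (2,4), (3,2), and (3,3) and still end at (3,1) within 8 moves, so the order of the required stops is forced.
Route from (1,1): 3× right (reaching (1,4)), down to (2,4), left to (2,3), down to (3,3), 2× left (reaching (3,1)) — 8 moves in all.
Check: all required cells visited; 8 ≤ 8 moves.

(1,1) - (1,2) - (1,3) - (1,4) - (2,4) - (2,3) - (3,3) - (3,2) - (3,1)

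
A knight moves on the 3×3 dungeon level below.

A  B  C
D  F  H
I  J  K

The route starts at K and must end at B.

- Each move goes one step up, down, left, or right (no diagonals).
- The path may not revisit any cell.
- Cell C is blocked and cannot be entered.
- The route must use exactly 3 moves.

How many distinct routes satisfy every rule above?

2

Need simple routes of exactly 3 moves from K to B (Manhattan distance 3, so 0 moves are spent on a detour and 0 undoing it).
Enumerating: K H F B | K J F B.
That gives 2 routes.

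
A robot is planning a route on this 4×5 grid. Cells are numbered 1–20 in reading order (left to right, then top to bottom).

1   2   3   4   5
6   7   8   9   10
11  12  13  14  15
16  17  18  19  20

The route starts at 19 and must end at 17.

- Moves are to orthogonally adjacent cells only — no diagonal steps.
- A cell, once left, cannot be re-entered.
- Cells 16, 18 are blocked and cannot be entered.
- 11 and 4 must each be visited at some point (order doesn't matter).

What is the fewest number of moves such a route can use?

10

Any route passes through 11 and 4 in some order between 19 and 17. Summing Manhattan distances along each leg and taking the cheapest ordering (19 → 4 → 11 → 17) gives a lower bound of 3 + 5 + 2 = 10 moves.
A route of 10 moves achieves this: 19 → 14 → 9 → 4 → 3 → 8 → 7 → 6 → 11 → 12 → 17.
Since 10 matches the lower bound, it is optimal.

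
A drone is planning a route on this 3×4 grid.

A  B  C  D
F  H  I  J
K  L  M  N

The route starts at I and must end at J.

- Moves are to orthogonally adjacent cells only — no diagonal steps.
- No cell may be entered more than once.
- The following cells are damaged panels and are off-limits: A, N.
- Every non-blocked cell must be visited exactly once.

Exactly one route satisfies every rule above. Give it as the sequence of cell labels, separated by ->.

I -> M -> L -> K -> F -> H -> B -> C -> D -> J

Need to visit all 10 open cells exactly once, starting at I and ending at J.
Cell D has only two open neighbours (J and C), so the path must pass straight through it: one of those is the cell it's entered from and the other is where it exits.
Route from I: down 1 to M, left 2 to K, up 1 to F, right 1 to H, up 1 to B, right 2 to D, down 1 to J — 9 moves in all.
Check: all 10 open cells covered.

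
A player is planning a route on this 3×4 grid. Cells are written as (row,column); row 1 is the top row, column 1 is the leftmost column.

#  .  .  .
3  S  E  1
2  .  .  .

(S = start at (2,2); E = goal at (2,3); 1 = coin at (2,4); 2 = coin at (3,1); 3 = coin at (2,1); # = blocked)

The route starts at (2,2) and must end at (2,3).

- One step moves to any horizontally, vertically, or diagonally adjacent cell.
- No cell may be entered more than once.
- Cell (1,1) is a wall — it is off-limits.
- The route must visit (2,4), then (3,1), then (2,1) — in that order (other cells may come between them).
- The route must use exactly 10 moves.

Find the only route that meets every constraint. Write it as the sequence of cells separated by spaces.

The waypoints must appear in the order (2,4), (3,1), (2,1), with no cell reused.
Route from (2,2): up-right to (1,3), right to (1,4), 2× down (reaching (3,4)), 3× left (reaching (3,1)), up to (2,1), up-right to (1,2), down-right to (2,3) — 10 moves in all.
Check: order respected (1 at step 3, 2 at step 7, 3 at step 8); 10 moves as required.

(2,2) (1,3) (1,4) (2,4) (3,4) (3,3) (3,2) (3,1) (2,1) (1,2) (2,3)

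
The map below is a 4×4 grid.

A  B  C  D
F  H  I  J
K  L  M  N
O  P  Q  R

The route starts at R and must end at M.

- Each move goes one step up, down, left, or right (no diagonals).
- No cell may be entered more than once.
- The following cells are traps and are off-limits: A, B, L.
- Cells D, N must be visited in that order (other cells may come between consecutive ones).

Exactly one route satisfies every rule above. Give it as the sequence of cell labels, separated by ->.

R -> Q -> P -> O -> K -> F -> H -> I -> C -> D -> J -> N -> M

The waypoints must appear in the order D, N, with no cell reused.
Route from R: 3× left (reaching O), 2× up (reaching F), 2× right (reaching I), up to C, right to D, 2× down (reaching N), left to M — 12 moves in all.
Check: order respected (D at step 9, N at step 11).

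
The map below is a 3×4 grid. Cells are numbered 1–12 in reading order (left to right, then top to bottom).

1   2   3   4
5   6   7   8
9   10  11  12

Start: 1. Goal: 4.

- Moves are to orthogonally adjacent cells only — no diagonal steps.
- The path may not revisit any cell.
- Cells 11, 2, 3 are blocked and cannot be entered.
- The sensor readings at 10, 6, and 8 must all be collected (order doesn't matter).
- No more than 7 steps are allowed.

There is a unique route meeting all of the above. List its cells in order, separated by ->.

The 7-move cap with required stops at 10, 6, 8 leaves no slack for detours.
Route from 1: down 2 to 9, right 1 to 10, up 1 to 6, right 2 to 8, up 1 to 4 — 7 moves in all.
Check: all required cells visited; 7 ≤ 7 moves.

1 -> 5 -> 9 -> 10 -> 6 -> 7 -> 8 -> 4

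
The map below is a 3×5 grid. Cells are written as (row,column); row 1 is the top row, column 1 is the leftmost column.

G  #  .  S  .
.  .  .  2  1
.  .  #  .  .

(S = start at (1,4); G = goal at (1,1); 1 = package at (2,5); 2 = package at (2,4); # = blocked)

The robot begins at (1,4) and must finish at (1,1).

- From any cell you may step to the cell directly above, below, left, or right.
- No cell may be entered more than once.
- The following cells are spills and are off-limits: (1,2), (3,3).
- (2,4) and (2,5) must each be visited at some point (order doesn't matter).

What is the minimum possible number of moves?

Any route passes through (2,4) and (2,5) in some order between (1,4) and (1,1). Summing Manhattan distances along each leg and taking the cheapest ordering ((1,4) → (2,5) → (2,4) → (1,1)) gives a lower bound of 2 + 1 + 4 = 7 moves.
A route of 7 moves achieves this: (1,4) → (1,5) → (2,5) → (2,4) → (2,3) → (2,2) → (2,1) → (1,1).
Since 7 matches the lower bound, it is optimal.

7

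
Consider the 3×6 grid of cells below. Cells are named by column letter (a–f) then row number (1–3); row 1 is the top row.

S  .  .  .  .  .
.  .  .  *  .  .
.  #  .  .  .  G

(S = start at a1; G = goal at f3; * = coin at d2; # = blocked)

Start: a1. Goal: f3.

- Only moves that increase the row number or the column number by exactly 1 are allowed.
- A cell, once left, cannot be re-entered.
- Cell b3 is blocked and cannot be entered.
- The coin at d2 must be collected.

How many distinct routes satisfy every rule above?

A right/down-only route from a1 to f3 makes exactly 2 down-moves and 5 right-moves in some order.
With no other constraints that would be C(7,2) = 21 routes.
Split at d2 and multiply the segment counts (each segment already excludes blocked cells): a1→d2: 4; d2→f3: 3; product = 12.
That gives 12 routes.

12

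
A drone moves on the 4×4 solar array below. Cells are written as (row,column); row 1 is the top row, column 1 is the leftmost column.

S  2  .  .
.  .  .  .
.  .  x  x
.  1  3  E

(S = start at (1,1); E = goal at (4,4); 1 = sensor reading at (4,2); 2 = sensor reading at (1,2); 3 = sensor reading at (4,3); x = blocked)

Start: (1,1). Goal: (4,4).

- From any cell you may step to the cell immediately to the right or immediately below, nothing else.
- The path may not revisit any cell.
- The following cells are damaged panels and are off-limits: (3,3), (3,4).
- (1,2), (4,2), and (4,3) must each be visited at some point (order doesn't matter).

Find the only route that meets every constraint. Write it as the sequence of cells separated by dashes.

(1,1) - (1,2) - (2,2) - (3,2) - (4,2) - (4,3) - (4,4)

Moves only go right or down, so the column and row indices never decrease.
Route from (1,1): right to (1,2), 3× down (reaching (4,2)), 2× right (reaching (4,4)) — 6 moves in all.
Check: all required cells visited.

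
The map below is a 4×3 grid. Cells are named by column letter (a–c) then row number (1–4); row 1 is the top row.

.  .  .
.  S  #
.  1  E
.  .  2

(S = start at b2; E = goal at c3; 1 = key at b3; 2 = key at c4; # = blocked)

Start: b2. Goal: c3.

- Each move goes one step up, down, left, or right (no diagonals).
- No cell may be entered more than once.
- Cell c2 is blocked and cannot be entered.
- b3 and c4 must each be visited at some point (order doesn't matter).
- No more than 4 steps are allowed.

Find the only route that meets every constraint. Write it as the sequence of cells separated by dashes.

The budget equals the shortest possible length, so every move has to be on a shortest route through the required cells.
Route from b2: 2× down (reaching b4), right to c4, up to c3 — 4 moves in all.
Check: all required cells visited; 4 ≤ 4 moves.

b2 - b3 - b4 - c4 - c3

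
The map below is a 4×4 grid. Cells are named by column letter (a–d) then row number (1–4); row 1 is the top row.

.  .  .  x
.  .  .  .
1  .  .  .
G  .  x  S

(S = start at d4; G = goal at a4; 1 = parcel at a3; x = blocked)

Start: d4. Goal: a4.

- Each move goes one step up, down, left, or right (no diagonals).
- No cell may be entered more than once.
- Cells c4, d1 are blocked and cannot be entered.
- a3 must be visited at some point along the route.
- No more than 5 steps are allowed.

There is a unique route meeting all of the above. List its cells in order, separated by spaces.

The 5-move cap with required stops at a3 leaves no slack for detours.
Route from d4: up to d3, 3× left (reaching a3), down to a4 — 5 moves in all.
Check: all required cells visited; 5 ≤ 5 moves.

d4 d3 c3 b3 a3 a4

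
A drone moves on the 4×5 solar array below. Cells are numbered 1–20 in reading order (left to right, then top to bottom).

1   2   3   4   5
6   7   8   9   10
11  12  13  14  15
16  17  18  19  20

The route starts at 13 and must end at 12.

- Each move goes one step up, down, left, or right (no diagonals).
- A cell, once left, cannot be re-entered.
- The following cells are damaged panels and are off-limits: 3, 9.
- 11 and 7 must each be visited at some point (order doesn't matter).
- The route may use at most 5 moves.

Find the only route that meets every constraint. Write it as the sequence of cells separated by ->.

13 -> 8 -> 7 -> 6 -> 11 -> 12

The 5-move cap with required stops at 11, 7 leaves no slack for detours.
Route from 13: up to 8, 2× left (reaching 6), down to 11, right to 12 — 5 moves in all.
Check: all required cells visited; 5 ≤ 5 moves.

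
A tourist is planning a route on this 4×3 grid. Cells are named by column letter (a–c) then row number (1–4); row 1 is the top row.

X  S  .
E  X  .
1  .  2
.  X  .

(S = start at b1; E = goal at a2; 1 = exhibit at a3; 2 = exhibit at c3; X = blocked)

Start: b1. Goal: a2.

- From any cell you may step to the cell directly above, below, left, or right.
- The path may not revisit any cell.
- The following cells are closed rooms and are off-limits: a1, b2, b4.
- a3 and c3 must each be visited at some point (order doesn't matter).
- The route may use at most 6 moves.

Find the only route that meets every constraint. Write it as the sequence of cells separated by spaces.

The 6-move cap with required stops at a3, c3 leaves no slack for detours.
Route from b1: right 1 to c1, down 2 to c3, left 2 to a3, up 1 to a2 — 6 moves in all.
Check: all required cells visited; 6 ≤ 6 moves.

b1 c1 c2 c3 b3 a3 a2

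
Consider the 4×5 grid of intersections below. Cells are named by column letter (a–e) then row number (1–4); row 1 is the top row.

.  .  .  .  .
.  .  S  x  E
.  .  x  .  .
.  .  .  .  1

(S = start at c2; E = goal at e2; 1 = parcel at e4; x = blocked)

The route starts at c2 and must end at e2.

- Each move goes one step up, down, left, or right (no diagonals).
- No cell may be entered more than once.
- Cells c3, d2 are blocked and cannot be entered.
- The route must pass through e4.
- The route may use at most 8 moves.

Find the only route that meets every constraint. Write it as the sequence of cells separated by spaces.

c2 b2 b3 b4 c4 d4 e4 e3 e2

The 8-move cap with required stops at e4 leaves no slack for detours.
Route from c2: left 1 to b2, down 2 to b4, right 3 to e4, up 2 to e2 — 8 moves in all.
Check: all required cells visited; 8 ≤ 8 moves.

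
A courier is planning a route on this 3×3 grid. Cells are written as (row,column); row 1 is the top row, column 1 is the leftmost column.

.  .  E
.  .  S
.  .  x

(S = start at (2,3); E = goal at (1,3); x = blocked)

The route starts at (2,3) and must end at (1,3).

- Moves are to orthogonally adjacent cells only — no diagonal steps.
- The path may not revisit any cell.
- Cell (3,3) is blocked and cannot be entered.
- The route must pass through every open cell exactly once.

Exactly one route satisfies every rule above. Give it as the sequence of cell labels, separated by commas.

Need to visit all 8 open cells exactly once, starting at (2,3) and ending at (1,3).
Cell (1,1) has only two open neighbours ((2,1) and (1,2)), so the path must pass straight through it: one of those is the cell it's entered from and the other is where it exits.
Route from (2,3): left to (2,2), down to (3,2), left to (3,1), 2× up (reaching (1,1)), 2× right (reaching (1,3)) — 7 moves in all.
Check: all 8 open cells covered.

(2,3), (2,2), (3,2), (3,1), (2,1), (1,1), (1,2), (1,3)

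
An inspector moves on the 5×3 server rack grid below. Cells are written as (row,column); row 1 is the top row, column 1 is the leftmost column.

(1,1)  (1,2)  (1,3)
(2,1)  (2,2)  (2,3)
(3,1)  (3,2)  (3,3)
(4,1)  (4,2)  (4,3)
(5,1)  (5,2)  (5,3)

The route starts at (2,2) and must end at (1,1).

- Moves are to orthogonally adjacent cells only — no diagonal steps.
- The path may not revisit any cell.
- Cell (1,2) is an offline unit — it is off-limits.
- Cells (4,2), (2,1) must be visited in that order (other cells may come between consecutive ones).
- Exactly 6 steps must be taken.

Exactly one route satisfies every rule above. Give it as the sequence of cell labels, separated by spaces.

(2,2) (3,2) (4,2) (4,1) (3,1) (2,1) (1,1)

The waypoints must appear in the order (4,2), (2,1), with no cell reused.
Route from (2,2): down 2 to (4,2), left 1 to (4,1), up 3 to (1,1) — 6 moves in all.
Check: order respected ((4,2) at step 2, (2,1) at step 5); 6 moves as required.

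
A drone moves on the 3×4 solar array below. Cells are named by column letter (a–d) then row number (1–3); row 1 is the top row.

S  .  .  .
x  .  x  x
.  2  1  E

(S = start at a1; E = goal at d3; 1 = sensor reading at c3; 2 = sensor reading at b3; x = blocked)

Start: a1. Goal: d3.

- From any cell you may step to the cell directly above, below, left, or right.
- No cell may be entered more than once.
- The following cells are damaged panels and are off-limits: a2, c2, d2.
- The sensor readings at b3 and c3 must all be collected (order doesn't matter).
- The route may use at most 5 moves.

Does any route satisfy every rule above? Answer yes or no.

yes

One route that works: a1 → b1 → b2 → b3 → c3 → d3.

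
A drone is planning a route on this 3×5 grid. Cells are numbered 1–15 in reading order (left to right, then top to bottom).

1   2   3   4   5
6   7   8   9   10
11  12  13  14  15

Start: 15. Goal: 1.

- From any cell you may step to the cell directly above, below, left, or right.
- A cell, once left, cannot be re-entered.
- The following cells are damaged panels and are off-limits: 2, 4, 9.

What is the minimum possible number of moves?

The Manhattan distance from 15 to 1 is |3−1| + |5−1| = 6, so at least 6 moves are needed.
A route of 6 moves achieves this: 15 → 14 → 13 → 8 → 7 → 6 → 1.
Since 6 matches the lower bound, it is optimal.

6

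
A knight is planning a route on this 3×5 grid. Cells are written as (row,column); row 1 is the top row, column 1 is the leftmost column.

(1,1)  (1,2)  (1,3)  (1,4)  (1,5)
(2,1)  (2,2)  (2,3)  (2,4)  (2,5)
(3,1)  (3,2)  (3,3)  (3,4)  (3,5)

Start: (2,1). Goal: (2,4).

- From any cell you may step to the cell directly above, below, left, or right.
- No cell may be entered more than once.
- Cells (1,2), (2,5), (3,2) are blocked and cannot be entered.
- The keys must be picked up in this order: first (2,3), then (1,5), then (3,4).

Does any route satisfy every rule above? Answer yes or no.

(1,5) must be visited but has only one open neighbour ((1,4)), and it is neither the start nor the goal — the route would have to enter and leave through (1,4), re-entering it.

no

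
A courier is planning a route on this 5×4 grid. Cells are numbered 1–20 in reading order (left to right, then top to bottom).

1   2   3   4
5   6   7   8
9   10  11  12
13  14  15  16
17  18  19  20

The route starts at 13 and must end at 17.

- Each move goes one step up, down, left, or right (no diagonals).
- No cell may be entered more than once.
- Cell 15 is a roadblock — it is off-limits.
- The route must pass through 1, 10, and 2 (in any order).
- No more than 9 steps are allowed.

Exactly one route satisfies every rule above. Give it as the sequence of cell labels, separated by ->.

The 9-move cap with required stops at 1, 10, 2 leaves no slack for detours.
Route from 13: up 3 to 1, right 1 to 2, down 4 to 18, left 1 to 17 — 9 moves in all.
Check: all required cells visited; 9 ≤ 9 moves.

13 -> 9 -> 5 -> 1 -> 2 -> 6 -> 10 -> 14 -> 18 -> 17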